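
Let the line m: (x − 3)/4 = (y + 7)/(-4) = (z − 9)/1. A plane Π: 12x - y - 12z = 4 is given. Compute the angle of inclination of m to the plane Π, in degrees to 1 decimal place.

24.2

m has direction (4, -4, 1) through (3, -7, 9).
sin θ = |n·v| / (|n||v|) = |40| / (√289 · √33) = 0.40959.
θ ≈ 24.2°.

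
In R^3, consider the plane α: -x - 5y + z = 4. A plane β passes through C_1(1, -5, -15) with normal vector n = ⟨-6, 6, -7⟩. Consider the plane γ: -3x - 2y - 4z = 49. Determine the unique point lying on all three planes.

β: n·r = n·C_1 gives -6x + 6y - 7z = 69.
Solving the 3×3 linear system -x - 5y + z = 4, -6x + 6y - 7z = 69, -3x - 2y - 4z = 49 (e.g. by elimination or Cramer's rule, determinant = 83) gives (-3, -2, -9).

(-3, -2, -9)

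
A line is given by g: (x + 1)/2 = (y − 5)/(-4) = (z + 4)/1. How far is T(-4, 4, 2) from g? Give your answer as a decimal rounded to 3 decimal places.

g has direction (2, -4, 1) through (-1, 5, -4).
Taking (-1, 5, -4) on g with direction v = (2, -4, 1): w = T − (-1, 5, -4) = (-3, -1, 6), and w × v = (23, 15, 14).
Distance = |w × v| / |v| = √950 / √21 ≈ 6.726.

6.726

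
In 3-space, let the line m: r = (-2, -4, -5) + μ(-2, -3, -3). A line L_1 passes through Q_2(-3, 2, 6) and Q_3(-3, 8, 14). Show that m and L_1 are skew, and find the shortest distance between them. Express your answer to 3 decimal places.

1.437

A direction vector for L_1 is Q_3 − Q_2 = (0, 6, 8).
Common perpendicular direction n = (-2, -3, -3) × (0, 6, 8) = (-6, 16, -12).
With w = (-3, 2, 6) − (-2, -4, -5) = (-1, 6, 11), w · n = -30.
Since n ≠ 0 the lines are not parallel, and w · n = -30 ≠ 0 so they do not intersect; hence they are skew.
Distance = |w · n| / |n| = |-30| / √436 ≈ 1.437.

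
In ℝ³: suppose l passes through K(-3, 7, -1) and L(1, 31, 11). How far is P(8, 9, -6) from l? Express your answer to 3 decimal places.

12.191

A direction vector for l is L − K = (4, 24, 12).
Taking (-3, 7, -1) on l with direction v = (4, 24, 12): w = P − (-3, 7, -1) = (11, 2, -5), and w × v = (144, -152, 256).
Distance = |w × v| / |v| = √109376 / √736 ≈ 12.191.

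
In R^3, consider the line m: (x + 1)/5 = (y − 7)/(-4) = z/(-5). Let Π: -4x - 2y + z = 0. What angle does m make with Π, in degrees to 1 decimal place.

m has direction (5, -4, -5) through (-1, 7, 0).
sin θ = |n·v| / (|n||v|) = |-17| / (√21 · √66) = 0.45663.
θ ≈ 27.2°.

27.2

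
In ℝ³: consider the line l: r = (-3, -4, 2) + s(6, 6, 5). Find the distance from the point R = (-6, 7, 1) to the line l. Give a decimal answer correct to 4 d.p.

Taking (-3, -4, 2) on l with direction v = (6, 6, 5): w = R − (-3, -4, 2) = (-3, 11, -1), and w × v = (61, 9, -84).
Distance = |w × v| / |v| = √10858 / √97 ≈ 10.5801.

10.5801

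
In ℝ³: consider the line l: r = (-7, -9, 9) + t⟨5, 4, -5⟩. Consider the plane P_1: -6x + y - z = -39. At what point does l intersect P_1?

Substitute r = (-7, -9, 9) + t(5, 4, -5) into the plane: 24 + (-21)t = -39, so t = 3.
Intersection: (-7, -9, 9) + 3·(5, 4, -5) = (8, 3, -6).

(8, 3, -6)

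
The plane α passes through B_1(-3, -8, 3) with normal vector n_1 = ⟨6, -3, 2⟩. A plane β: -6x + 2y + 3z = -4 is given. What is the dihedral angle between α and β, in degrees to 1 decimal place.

α: n_1·r = n_1·B_1 gives 6x - 3y + 2z = 12.
cos θ = |n₁·n₂| / (|n₁||n₂|) = |-36| / (√49 · √49).
θ = arccos(0.73469) ≈ 42.7°.

42.7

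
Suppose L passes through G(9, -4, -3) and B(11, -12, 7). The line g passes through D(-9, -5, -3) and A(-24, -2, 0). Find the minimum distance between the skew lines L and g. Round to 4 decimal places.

A direction vector for L is B − G = (2, -8, 10).
A direction vector for g is A − D = (-15, 3, 3).
Common perpendicular direction n = (2, -8, 10) × (-15, 3, 3) = (-54, -156, -114).
With w = (-9, -5, -3) − (9, -4, -3) = (-18, -1, 0), w · n = 1128.
Distance = |w · n| / |n| = |1128| / √40248 ≈ 5.6226.

5.6226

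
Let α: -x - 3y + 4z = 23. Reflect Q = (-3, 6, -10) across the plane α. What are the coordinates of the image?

(-9, -12, 14)

λ = (n·Q − d)/|n|² = (-55 − 23)/26 = -3.
Reflection = Q − 2λn = (-3, 6, -10) − (-6)·(-1, -3, 4) = (-9, -12, 14).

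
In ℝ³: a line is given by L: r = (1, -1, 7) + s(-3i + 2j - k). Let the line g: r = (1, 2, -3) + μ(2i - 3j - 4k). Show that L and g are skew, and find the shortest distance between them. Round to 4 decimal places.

4.9748

Common perpendicular direction n = (-3, 2, -1) × (2, -3, -4) = (-11, -14, 5).
With w = (1, 2, -3) − (1, -1, 7) = (0, 3, -10), w · n = -92.
Since n ≠ 0 the lines are not parallel, and w · n = -92 ≠ 0 so they do not intersect; hence they are skew.
Distance = |w · n| / |n| = |-92| / √342 ≈ 4.9748.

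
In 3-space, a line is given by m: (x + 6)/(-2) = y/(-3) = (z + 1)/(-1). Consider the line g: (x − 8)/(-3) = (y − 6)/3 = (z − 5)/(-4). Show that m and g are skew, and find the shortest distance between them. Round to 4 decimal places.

4.1295

m has direction (-2, -3, -1) through (-6, 0, -1).
g has direction (-3, 3, -4) through (8, 6, 5).
Common perpendicular direction n = (-2, -3, -1) × (-3, 3, -4) = (15, -5, -15).
With w = (8, 6, 5) − (-6, 0, -1) = (14, 6, 6), w · n = 90.
Since n ≠ 0 the lines are not parallel, and w · n = 90 ≠ 0 so they do not intersect; hence they are skew.
Distance = |w · n| / |n| = |90| / √475 ≈ 4.1295.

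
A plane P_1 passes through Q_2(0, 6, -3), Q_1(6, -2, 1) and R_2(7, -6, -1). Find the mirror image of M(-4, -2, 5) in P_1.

(12, 6, -3)

Q_2Q_1 = (6, -8, 4), Q_2R_2 = (7, -12, 2); a normal to P_1 is Q_2Q_1 × Q_2R_2 = (32, 16, -16).
Using Q_2: P_1 has equation 32x + 16y - 16z = 144.
λ = (n·M − d)/|n|² = (-240 − 144)/1536 = -1/4.
Reflection = M − 2λn = (-4, -2, 5) − (-1/2)·(32, 16, -16) = (12, 6, -3).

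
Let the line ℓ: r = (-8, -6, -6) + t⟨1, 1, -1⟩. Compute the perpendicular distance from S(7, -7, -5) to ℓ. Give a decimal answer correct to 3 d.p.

13.064

Taking (-8, -6, -6) on ℓ with direction v = (1, 1, -1): w = S − (-8, -6, -6) = (15, -1, 1), and w × v = (0, 16, 16).
Distance = |w × v| / |v| = √512 / √3 ≈ 13.064.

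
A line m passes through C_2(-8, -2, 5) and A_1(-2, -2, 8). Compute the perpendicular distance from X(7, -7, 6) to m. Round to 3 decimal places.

A direction vector for m is A_1 − C_2 = (6, 0, 3).
Taking (-8, -2, 5) on m with direction v = (6, 0, 3): w = X − (-8, -2, 5) = (15, -5, 1), and w × v = (-15, -39, 30).
Distance = |w × v| / |v| = √2646 / √45 ≈ 7.668.

7.668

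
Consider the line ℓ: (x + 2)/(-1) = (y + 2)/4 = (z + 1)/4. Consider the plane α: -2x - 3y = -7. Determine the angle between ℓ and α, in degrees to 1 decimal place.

28.9

ℓ has direction (-1, 4, 4) through (-2, -2, -1).
sin θ = |n·v| / (|n||v|) = |-10| / (√13 · √33) = 0.48280.
θ ≈ 28.9°.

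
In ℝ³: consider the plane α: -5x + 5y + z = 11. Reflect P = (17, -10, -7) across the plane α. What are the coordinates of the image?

λ = (n·P − d)/|n|² = (-142 − 11)/51 = -3.
Reflection = P − 2λn = (17, -10, -7) − (-6)·(-5, 5, 1) = (-13, 20, -1).

(-13, 20, -1)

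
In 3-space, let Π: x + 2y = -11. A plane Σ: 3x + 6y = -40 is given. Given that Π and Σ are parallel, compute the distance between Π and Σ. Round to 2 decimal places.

1.04

Rescale Σ by 1/3: x + 2y = -40/3. Then distance = |-11 − (-40/3)| / √5 ≈ 1.04.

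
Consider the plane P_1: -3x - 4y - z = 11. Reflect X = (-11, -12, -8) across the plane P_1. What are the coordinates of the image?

(7, 12, -2)

λ = (n·X − d)/|n|² = (89 − 11)/26 = 3.
Reflection = X − 2λn = (-11, -12, -8) − 6·(-3, -4, -1) = (7, 12, -2).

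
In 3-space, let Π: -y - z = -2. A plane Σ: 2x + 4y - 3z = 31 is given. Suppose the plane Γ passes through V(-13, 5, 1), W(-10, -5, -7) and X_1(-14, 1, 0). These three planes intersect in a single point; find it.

VW = (3, -10, -8), VX_1 = (-1, -4, -1); a normal to Γ is VW × VX_1 = (-22, 11, -22).
Using V: Γ has equation -22x + 11y - 22z = 319.
Solving the 3×3 linear system -y - z = -2, 2x + 4y - 3z = 31, -22x + 11y - 22z = 319 (e.g. by elimination or Cramer's rule, determinant = -220) gives (-6, 7, -5).

(-6, 7, -5)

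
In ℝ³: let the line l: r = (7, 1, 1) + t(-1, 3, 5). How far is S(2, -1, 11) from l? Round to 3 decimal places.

Taking (7, 1, 1) on l with direction v = (-1, 3, 5): w = S − (7, 1, 1) = (-5, -2, 10), and w × v = (-40, 15, -17).
Distance = |w × v| / |v| = √2114 / √35 ≈ 7.772.

7.772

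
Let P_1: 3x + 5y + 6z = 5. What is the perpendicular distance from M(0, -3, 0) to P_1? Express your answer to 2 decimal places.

2.39

n·M − d = (3)·(0) + (5)·(-3) + (6)·(0) − 5 = -20; |n| = √70.
Distance = |-20| / √70 = 20/√70 ≈ 2.39.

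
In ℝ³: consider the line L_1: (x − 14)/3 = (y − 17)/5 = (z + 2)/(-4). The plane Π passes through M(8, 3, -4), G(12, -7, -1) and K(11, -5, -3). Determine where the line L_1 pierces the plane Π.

(8, 7, 6)

L_1 has direction (3, 5, -4) through (14, 17, -2).
MG = (4, -10, 3), MK = (3, -8, 1); a normal to Π is MG × MK = (14, 5, -2).
Using M: Π has equation 14x + 5y - 2z = 135.
Substitute r = (14, 17, -2) + t(3, 5, -4) into the plane: 285 + 75t = 135, so t = -2.
Intersection: (14, 17, -2) + (-2)·(3, 5, -4) = (8, 7, 6).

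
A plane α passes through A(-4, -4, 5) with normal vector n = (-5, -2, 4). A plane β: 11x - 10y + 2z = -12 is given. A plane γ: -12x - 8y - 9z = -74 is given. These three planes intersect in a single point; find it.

(-2, 1, 10)

α: n·r = n·A gives -5x - 2y + 4z = 48.
Solving the 3×3 linear system -5x - 2y + 4z = 48, 11x - 10y + 2z = -12, -12x - 8y - 9z = -74 (e.g. by elimination or Cramer's rule, determinant = -1512) gives (-2, 1, 10).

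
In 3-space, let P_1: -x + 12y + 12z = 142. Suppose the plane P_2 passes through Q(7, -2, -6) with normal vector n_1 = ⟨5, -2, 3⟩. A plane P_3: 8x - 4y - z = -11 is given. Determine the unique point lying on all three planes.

(2, 5, 7)

P_2: n_1·r = n_1·Q gives 5x - 2y + 3z = 21.
Solving the 3×3 linear system -x + 12y + 12z = 142, 5x - 2y + 3z = 21, 8x - 4y - z = -11 (e.g. by elimination or Cramer's rule, determinant = 286) gives (2, 5, 7).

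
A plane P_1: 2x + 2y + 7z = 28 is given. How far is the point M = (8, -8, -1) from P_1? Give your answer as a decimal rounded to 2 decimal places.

n·M − d = (2)·(8) + (2)·(-8) + (7)·(-1) − 28 = -35; |n| = √57.
Distance = |-35| / √57 = 35/√57 ≈ 4.64.

4.64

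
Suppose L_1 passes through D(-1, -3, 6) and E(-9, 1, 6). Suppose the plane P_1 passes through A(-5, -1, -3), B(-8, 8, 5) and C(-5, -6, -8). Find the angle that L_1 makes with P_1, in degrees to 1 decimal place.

5.9

A direction vector for L_1 is E − D = (-8, 4, 0).
AB = (-3, 9, 8), AC = (0, -5, -5); a normal to P_1 is AB × AC = (-5, -15, 15).
Using A: P_1 has equation -5x - 15y + 15z = -5.
sin θ = |n·v| / (|n||v|) = |-20| / (√475 · √80) = 0.10260.
θ ≈ 5.9°.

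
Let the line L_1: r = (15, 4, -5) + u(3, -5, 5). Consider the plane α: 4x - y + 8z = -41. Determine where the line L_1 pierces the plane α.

(12, 9, -10)

Substitute r = (15, 4, -5) + t(3, -5, 5) into the plane: 16 + 57t = -41, so t = -1.
Intersection: (15, 4, -5) + (-1)·(3, -5, 5) = (12, 9, -10).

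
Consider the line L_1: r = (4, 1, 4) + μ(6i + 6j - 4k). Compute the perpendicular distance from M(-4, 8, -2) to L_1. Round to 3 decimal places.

Taking (4, 1, 4) on L_1 with direction v = (6, 6, -4): w = M − (4, 1, 4) = (-8, 7, -6), and w × v = (8, -68, -90).
Distance = |w × v| / |v| = √12788 / √88 ≈ 12.055.

12.055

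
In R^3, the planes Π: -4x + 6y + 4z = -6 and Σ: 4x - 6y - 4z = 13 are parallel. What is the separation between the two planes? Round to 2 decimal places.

0.85

Rescale Σ by 1/(-1): -4x + 6y + 4z = -13. Then distance = |-6 − (-13)| / √68 ≈ 0.85.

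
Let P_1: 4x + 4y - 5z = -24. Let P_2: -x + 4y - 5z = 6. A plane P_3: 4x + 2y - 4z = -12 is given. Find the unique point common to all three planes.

Solving the 3×3 linear system 4x + 4y - 5z = -24, -x + 4y - 5z = 6, 4x + 2y - 4z = -12 (e.g. by elimination or Cramer's rule, determinant = -30) gives (-6, -10, -8).

(-6, -10, -8)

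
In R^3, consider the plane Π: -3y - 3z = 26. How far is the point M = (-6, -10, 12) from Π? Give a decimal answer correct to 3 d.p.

n·M − d = (0)·(-6) + (-3)·(-10) + (-3)·(12) − 26 = -32; |n| = √18.
Distance = |-32| / √18 = 32/√18 ≈ 7.542.

7.542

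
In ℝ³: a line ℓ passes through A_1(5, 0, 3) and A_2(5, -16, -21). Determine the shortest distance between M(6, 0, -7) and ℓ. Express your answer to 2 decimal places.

A direction vector for ℓ is A_2 − A_1 = (0, -16, -24).
Taking (5, 0, 3) on ℓ with direction v = (0, -16, -24): w = M − (5, 0, 3) = (1, 0, -10), and w × v = (-160, 24, -16).
Distance = |w × v| / |v| = √26432 / √832 ≈ 5.64.

5.64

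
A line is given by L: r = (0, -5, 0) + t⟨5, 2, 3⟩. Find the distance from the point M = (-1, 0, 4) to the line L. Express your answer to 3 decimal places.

5.865

Taking (0, -5, 0) on L with direction v = (5, 2, 3): w = M − (0, -5, 0) = (-1, 5, 4), and w × v = (7, 23, -27).
Distance = |w × v| / |v| = √1307 / √38 ≈ 5.865.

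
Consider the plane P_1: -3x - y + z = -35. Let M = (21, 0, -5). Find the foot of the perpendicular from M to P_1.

Foot = M − λn with λ = (n·M − d)/|n|² = (-68 − (-35))/11 = -3.
Foot = (21, 0, -5) − (-3)·(-3, -1, 1) = (12, -3, -2).

(12, -3, -2)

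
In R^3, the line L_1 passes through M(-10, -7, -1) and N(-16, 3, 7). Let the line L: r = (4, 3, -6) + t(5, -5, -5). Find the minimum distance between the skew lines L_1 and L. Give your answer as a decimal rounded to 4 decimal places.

A direction vector for L_1 is N − M = (-6, 10, 8).
Common perpendicular direction n = (-6, 10, 8) × (5, -5, -5) = (-10, 10, -20).
With w = (4, 3, -6) − (-10, -7, -1) = (14, 10, -5), w · n = 60.
Distance = |w · n| / |n| = |60| / √600 ≈ 2.4495.

2.4495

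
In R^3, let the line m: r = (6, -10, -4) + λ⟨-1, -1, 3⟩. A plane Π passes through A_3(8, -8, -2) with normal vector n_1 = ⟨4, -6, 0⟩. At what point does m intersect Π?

(8, -8, -10)

Π: n_1·r = n_1·A_3 gives 4x - 6y = 80.
Substitute r = (6, -10, -4) + t(-1, -1, 3) into the plane: 84 + 2t = 80, so t = -2.
Intersection: (6, -10, -4) + (-2)·(-1, -1, 3) = (8, -8, -10).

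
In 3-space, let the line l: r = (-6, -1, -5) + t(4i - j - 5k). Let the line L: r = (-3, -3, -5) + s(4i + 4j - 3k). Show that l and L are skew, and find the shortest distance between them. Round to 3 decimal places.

Common perpendicular direction n = (4, -1, -5) × (4, 4, -3) = (23, -8, 20).
With w = (-3, -3, -5) − (-6, -1, -5) = (3, -2, 0), w · n = 85.
Since n ≠ 0 the lines are not parallel, and w · n = 85 ≠ 0 so they do not intersect; hence they are skew.
Distance = |w · n| / |n| = |85| / √993 ≈ 2.697.

2.697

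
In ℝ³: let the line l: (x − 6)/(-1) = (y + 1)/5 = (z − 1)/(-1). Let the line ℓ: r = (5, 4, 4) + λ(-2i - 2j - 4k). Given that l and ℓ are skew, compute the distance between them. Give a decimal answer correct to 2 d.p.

l has direction (-1, 5, -1) through (6, -1, 1).
Common perpendicular direction n = (-1, 5, -1) × (-2, -2, -4) = (-22, -2, 12).
With w = (5, 4, 4) − (6, -1, 1) = (-1, 5, 3), w · n = 48.
Distance = |w · n| / |n| = |48| / √632 ≈ 1.91.

1.91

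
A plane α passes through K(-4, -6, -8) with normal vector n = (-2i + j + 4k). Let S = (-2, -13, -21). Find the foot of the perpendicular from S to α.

(-8, -10, -9)

α: n·r = n·K gives -2x + y + 4z = -30.
Foot = S − λn with λ = (n·S − d)/|n|² = (-93 − (-30))/21 = -3.
Foot = (-2, -13, -21) − (-3)·(-2, 1, 4) = (-8, -10, -9).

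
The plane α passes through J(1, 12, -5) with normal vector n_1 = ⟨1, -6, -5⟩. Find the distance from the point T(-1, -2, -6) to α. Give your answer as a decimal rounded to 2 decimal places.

α: n_1·r = n_1·J gives x - 6y - 5z = -46.
n·T − d = (1)·(-1) + (-6)·(-2) + (-5)·(-6) − (-46) = 87; |n| = √62.
Distance = |87| / √62 = 87/√62 ≈ 11.05.

11.05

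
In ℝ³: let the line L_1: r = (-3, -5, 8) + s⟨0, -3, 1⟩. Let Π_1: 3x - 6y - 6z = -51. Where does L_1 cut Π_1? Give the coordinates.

Substitute r = (-3, -5, 8) + t(0, -3, 1) into the plane: -27 + 12t = -51, so t = -2.
Intersection: (-3, -5, 8) + (-2)·(0, -3, 1) = (-3, 1, 6).

(-3, 1, 6)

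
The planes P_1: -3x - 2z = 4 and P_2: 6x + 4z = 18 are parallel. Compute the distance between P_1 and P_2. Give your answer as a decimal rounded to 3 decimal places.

Rescale P_2 by 1/(-2): -3x - 2z = -9. Then distance = |4 − (-9)| / √13 ≈ 3.606.

3.606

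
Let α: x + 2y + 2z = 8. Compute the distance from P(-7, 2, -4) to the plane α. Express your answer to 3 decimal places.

6.333

n·P − d = (1)·(-7) + (2)·(2) + (2)·(-4) − 8 = -19; |n| = √9.
Distance = |-19| / √9 = 19/√9 ≈ 6.333.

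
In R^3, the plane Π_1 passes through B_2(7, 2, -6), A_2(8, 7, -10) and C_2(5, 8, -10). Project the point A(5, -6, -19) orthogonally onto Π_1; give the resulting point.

B_2A_2 = (1, 5, -4), B_2C_2 = (-2, 6, -4); a normal to Π_1 is B_2A_2 × B_2C_2 = (4, 12, 16).
Using B_2: Π_1 has equation 4x + 12y + 16z = -44.
Foot = A − λn with λ = (n·A − d)/|n|² = (-356 − (-44))/416 = -3/4.
Foot = (5, -6, -19) − (-3/4)·(4, 12, 16) = (8, 3, -7).

(8, 3, -7)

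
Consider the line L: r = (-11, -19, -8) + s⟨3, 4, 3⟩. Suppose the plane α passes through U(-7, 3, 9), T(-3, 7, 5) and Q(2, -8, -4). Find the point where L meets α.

(-2, -7, 1)

UT = (4, 4, -4), UQ = (9, -11, -13); a normal to α is UT × UQ = (-96, 16, -80).
Using U: α has equation -96x + 16y - 80z = 0.
Substitute r = (-11, -19, -8) + t(3, 4, 3) into the plane: 1392 + (-464)t = 0, so t = 3.
Intersection: (-11, -19, -8) + 3·(3, 4, 3) = (-2, -7, 1).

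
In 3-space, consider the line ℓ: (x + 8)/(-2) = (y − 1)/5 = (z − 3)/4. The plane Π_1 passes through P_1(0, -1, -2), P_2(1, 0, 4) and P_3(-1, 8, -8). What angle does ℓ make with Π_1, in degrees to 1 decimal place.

23.1

ℓ has direction (-2, 5, 4) through (-8, 1, 3).
P_1P_2 = (1, 1, 6), P_1P_3 = (-1, 9, -6); a normal to Π_1 is P_1P_2 × P_1P_3 = (-60, 0, 10).
Using P_1: Π_1 has equation -60x + 10z = -20.
sin θ = |n·v| / (|n||v|) = |160| / (√3700 · √45) = 0.39211.
θ ≈ 23.1°.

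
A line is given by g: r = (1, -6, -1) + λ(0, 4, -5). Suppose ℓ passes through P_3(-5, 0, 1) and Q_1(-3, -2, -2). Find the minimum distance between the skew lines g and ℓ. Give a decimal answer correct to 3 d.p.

2.200

A direction vector for ℓ is Q_1 − P_3 = (2, -2, -3).
Common perpendicular direction n = (0, 4, -5) × (2, -2, -3) = (-22, -10, -8).
With w = (-5, 0, 1) − (1, -6, -1) = (-6, 6, 2), w · n = 56.
Distance = |w · n| / |n| = |56| / √648 ≈ 2.200.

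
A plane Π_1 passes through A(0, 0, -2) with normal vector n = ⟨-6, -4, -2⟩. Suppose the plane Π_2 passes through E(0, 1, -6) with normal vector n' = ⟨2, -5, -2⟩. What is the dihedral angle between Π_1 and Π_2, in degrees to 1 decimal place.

Π_1: n·r = n·A gives -6x - 4y - 2z = 4.
Π_2: n'·r = n'·E gives 2x - 5y - 2z = 7.
cos θ = |n₁·n₂| / (|n₁||n₂|) = |12| / (√56 · √33).
θ = arccos(0.27915) ≈ 73.8°.

73.8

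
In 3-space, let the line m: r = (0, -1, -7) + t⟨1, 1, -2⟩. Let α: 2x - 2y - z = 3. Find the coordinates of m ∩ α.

Substitute r = (0, -1, -7) + t(1, 1, -2) into the plane: 9 + 2t = 3, so t = -3.
Intersection: (0, -1, -7) + (-3)·(1, 1, -2) = (-3, -4, -1).

(-3, -4, -1)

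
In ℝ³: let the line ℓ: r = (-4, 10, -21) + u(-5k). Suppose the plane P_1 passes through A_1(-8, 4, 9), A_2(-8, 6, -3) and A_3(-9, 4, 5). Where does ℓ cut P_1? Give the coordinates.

A_1A_2 = (0, 2, -12), A_1A_3 = (-1, 0, -4); a normal to P_1 is A_1A_2 × A_1A_3 = (-8, 12, 2).
Using A_1: P_1 has equation -8x + 12y + 2z = 130.
Substitute r = (-4, 10, -21) + t(0, 0, -5) into the plane: 110 + (-10)t = 130, so t = -2.
Intersection: (-4, 10, -21) + (-2)·(0, 0, -5) = (-4, 10, -11).

(-4, 10, -11)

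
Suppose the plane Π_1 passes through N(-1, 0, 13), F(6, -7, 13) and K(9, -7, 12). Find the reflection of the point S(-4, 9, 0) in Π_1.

NF = (7, -7, 0), NK = (10, -7, -1); a normal to Π_1 is NF × NK = (7, 7, 21).
Using N: Π_1 has equation 7x + 7y + 21z = 266.
λ = (n·S − d)/|n|² = (35 − 266)/539 = -3/7.
Reflection = S − 2λn = (-4, 9, 0) − (-6/7)·(7, 7, 21) = (2, 15, 18).

(2, 15, 18)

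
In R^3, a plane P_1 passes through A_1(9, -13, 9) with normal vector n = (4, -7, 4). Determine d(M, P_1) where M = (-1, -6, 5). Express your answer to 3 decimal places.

P_1: n·r = n·A_1 gives 4x - 7y + 4z = 163.
n·M − d = (4)·(-1) + (-7)·(-6) + (4)·(5) − 163 = -105; |n| = √81.
Distance = |-105| / √81 = 105/√81 ≈ 11.667.

11.667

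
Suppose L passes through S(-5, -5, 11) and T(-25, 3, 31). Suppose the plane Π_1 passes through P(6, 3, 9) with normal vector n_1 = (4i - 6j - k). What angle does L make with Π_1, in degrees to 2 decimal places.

43.76

A direction vector for L is T − S = (-20, 8, 20).
Π_1: n_1·r = n_1·P gives 4x - 6y - z = -3.
sin θ = |n·v| / (|n||v|) = |-148| / (√53 · √864) = 0.69162.
θ ≈ 43.76°.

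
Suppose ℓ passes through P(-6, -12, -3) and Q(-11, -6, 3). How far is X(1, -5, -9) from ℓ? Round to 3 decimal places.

A direction vector for ℓ is Q − P = (-5, 6, 6).
Taking (-6, -12, -3) on ℓ with direction v = (-5, 6, 6): w = X − (-6, -12, -3) = (7, 7, -6), and w × v = (78, -12, 77).
Distance = |w × v| / |v| = √12157 / √97 ≈ 11.195.

11.195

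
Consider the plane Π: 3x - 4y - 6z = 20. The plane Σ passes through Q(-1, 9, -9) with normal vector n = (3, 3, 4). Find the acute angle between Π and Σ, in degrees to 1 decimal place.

Σ: n·r = n·Q gives 3x + 3y + 4z = -12.
cos θ = |n₁·n₂| / (|n₁||n₂|) = |-27| / (√61 · √34).
θ = arccos(0.59287) ≈ 53.6°.

53.6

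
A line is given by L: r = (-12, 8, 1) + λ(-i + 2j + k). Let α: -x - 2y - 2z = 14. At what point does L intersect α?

(-8, 0, -3)

Substitute r = (-12, 8, 1) + t(-1, 2, 1) into the plane: -6 + (-5)t = 14, so t = -4.
Intersection: (-12, 8, 1) + (-4)·(-1, 2, 1) = (-8, 0, -3).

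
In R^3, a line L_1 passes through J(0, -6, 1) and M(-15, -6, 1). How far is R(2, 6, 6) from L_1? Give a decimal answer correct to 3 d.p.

A direction vector for L_1 is M − J = (-15, 0, 0).
Taking (0, -6, 1) on L_1 with direction v = (-15, 0, 0): w = R − (0, -6, 1) = (2, 12, 5), and w × v = (0, -75, 180).
Distance = |w × v| / |v| = √38025 / √225 ≈ 13.000.

13.000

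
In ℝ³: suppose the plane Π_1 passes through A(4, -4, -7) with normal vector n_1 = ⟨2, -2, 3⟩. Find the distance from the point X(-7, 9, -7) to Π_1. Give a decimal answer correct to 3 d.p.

Π_1: n_1·r = n_1·A gives 2x - 2y + 3z = -5.
n·X − d = (2)·(-7) + (-2)·(9) + (3)·(-7) − (-5) = -48; |n| = √17.
Distance = |-48| / √17 = 48/√17 ≈ 11.642.

11.642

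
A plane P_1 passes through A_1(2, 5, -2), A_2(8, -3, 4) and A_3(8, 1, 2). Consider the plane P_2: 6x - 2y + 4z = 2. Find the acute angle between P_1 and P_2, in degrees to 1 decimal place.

83.4

A_1A_2 = (6, -8, 6), A_1A_3 = (6, -4, 4); a normal to P_1 is A_1A_2 × A_1A_3 = (-8, 12, 24).
Using A_1: P_1 has equation -8x + 12y + 24z = -4.
cos θ = |n₁·n₂| / (|n₁||n₂|) = |24| / (√784 · √56).
θ = arccos(0.11454) ≈ 83.4°.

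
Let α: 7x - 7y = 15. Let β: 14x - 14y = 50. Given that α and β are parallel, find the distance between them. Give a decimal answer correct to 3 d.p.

1.010

Rescale β by 1/2: 7x - 7y = 25. Then distance = |15 − 25| / √98 ≈ 1.010.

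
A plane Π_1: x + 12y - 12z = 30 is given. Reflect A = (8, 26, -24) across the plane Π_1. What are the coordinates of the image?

λ = (n·A − d)/|n|² = (608 − 30)/289 = 2.
Reflection = A − 2λn = (8, 26, -24) − 4·(1, 12, -12) = (4, -22, 24).

(4, -22, 24)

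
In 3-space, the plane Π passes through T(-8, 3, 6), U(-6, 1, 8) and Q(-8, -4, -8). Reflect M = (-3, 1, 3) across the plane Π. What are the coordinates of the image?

(-9, -3, 5)

TU = (2, -2, 2), TQ = (0, -7, -14); a normal to Π is TU × TQ = (42, 28, -14).
Using T: Π has equation 42x + 28y - 14z = -336.
λ = (n·M − d)/|n|² = (-140 − (-336))/2744 = 1/14.
Reflection = M − 2λn = (-3, 1, 3) − (1/7)·(42, 28, -14) = (-9, -3, 5).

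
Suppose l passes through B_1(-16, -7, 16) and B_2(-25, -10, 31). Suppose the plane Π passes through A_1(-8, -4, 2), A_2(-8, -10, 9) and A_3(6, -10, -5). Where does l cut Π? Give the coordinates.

A direction vector for l is B_2 − B_1 = (-9, -3, 15).
A_1A_2 = (0, -6, 7), A_1A_3 = (14, -6, -7); a normal to Π is A_1A_2 × A_1A_3 = (84, 98, 84).
Using A_1: Π has equation 84x + 98y + 84z = -896.
Substitute r = (-16, -7, 16) + t(-9, -3, 15) into the plane: -686 + 210t = -896, so t = -1.
Intersection: (-16, -7, 16) + (-1)·(-9, -3, 15) = (-7, -4, 1).

(-7, -4, 1)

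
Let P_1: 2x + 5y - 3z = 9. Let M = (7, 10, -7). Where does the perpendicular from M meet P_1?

(3, 0, -1)

Foot = M − λn with λ = (n·M − d)/|n|² = (85 − 9)/38 = 2.
Foot = (7, 10, -7) − 2·(2, 5, -3) = (3, 0, -1).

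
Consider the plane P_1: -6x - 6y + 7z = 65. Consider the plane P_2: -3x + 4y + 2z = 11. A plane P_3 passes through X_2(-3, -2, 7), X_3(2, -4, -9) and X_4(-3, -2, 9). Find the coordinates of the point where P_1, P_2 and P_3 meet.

(-3, -2, 5)

X_2X_3 = (5, -2, -16), X_2X_4 = (0, 0, 2); a normal to P_3 is X_2X_3 × X_2X_4 = (-4, -10, 0).
Using X_2: P_3 has equation -4x - 10y = 32.
Solving the 3×3 linear system -6x - 6y + 7z = 65, -3x + 4y + 2z = 11, -4x - 10y = 32 (e.g. by elimination or Cramer's rule, determinant = 250) gives (-3, -2, 5).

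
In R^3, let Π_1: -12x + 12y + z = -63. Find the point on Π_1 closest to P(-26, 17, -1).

(-2, -7, -3)

Foot = P − λn with λ = (n·P − d)/|n|² = (515 − (-63))/289 = 2.
Foot = (-26, 17, -1) − 2·(-12, 12, 1) = (-2, -7, -3).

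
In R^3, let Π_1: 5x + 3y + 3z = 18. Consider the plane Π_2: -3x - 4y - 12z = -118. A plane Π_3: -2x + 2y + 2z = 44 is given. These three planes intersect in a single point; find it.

Solving the 3×3 linear system 5x + 3y + 3z = 18, -3x - 4y - 12z = -118, -2x + 2y + 2z = 44 (e.g. by elimination or Cramer's rule, determinant = 128) gives (-6, 7, 9).

(-6, 7, 9)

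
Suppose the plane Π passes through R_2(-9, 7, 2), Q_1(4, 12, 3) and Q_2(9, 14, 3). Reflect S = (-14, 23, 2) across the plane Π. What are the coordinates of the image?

(-2, -7, -4)

R_2Q_1 = (13, 5, 1), R_2Q_2 = (18, 7, 1); a normal to Π is R_2Q_1 × R_2Q_2 = (-2, 5, 1).
Using R_2: Π has equation -2x + 5y + z = 55.
λ = (n·S − d)/|n|² = (145 − 55)/30 = 3.
Reflection = S − 2λn = (-14, 23, 2) − 6·(-2, 5, 1) = (-2, -7, -4).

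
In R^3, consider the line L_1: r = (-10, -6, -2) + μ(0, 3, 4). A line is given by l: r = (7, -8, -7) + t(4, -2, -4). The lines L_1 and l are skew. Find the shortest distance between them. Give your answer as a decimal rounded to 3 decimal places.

1.961

Common perpendicular direction n = (0, 3, 4) × (4, -2, -4) = (-4, 16, -12).
With w = (7, -8, -7) − (-10, -6, -2) = (17, -2, -5), w · n = -40.
Distance = |w · n| / |n| = |-40| / √416 ≈ 1.961.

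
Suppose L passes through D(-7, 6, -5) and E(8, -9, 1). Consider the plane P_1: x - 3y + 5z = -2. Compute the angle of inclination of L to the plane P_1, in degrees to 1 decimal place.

43.6

A direction vector for L is E − D = (15, -15, 6).
sin θ = |n·v| / (|n||v|) = |90| / (√35 · √486) = 0.69007.
θ ≈ 43.6°.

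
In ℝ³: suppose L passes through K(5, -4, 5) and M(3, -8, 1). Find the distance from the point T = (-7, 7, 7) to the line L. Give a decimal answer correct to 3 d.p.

A direction vector for L is M − K = (-2, -4, -4).
Taking (5, -4, 5) on L with direction v = (-2, -4, -4): w = T − (5, -4, 5) = (-12, 11, 2), and w × v = (-36, -52, 70).
Distance = |w × v| / |v| = √8900 / √36 ≈ 15.723.

15.723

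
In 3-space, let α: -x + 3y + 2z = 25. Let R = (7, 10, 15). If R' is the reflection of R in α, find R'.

(11, -2, 7)

λ = (n·R − d)/|n|² = (53 − 25)/14 = 2.
Reflection = R − 2λn = (7, 10, 15) − 4·(-1, 3, 2) = (11, -2, 7).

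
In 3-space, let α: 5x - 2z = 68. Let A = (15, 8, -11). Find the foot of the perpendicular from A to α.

(10, 8, -9)

Foot = A − λn with λ = (n·A − d)/|n|² = (97 − 68)/29 = 1.
Foot = (15, 8, -11) − 1·(5, 0, -2) = (10, 8, -9).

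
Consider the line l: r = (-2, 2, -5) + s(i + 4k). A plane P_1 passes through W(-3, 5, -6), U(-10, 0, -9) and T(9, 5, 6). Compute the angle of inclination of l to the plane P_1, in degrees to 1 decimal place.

WU = (-7, -5, -3), WT = (12, 0, 12); a normal to P_1 is WU × WT = (-60, 48, 60).
Using W: P_1 has equation -60x + 48y + 60z = 60.
sin θ = |n·v| / (|n||v|) = |180| / (√9504 · √17) = 0.44781.
θ ≈ 26.6°.

26.6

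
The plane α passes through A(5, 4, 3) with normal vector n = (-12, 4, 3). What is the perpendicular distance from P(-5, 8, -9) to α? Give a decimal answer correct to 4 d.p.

7.6923

α: n·r = n·A gives -12x + 4y + 3z = -35.
n·P − d = (-12)·(-5) + (4)·(8) + (3)·(-9) − (-35) = 100; |n| = √169.
Distance = |100| / √169 = 100/√169 ≈ 7.6923.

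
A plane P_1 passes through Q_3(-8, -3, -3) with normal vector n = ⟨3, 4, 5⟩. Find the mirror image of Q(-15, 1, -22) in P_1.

(-3, 17, -2)

P_1: n·r = n·Q_3 gives 3x + 4y + 5z = -51.
λ = (n·Q − d)/|n|² = (-151 − (-51))/50 = -2.
Reflection = Q − 2λn = (-15, 1, -22) − (-4)·(3, 4, 5) = (-3, 17, -2).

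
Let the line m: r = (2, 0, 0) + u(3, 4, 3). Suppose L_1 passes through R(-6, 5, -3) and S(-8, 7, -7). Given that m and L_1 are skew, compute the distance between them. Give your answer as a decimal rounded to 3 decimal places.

6.129

A direction vector for L_1 is S − R = (-2, 2, -4).
Common perpendicular direction n = (3, 4, 3) × (-2, 2, -4) = (-22, 6, 14).
With w = (-6, 5, -3) − (2, 0, 0) = (-8, 5, -3), w · n = 164.
Distance = |w · n| / |n| = |164| / √716 ≈ 6.129.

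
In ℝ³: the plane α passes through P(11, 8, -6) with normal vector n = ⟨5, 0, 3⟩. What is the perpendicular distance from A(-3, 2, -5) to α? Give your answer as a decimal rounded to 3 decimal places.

11.490

α: n·r = n·P gives 5x + 3z = 37.
n·A − d = (5)·(-3) + (0)·(2) + (3)·(-5) − 37 = -67; |n| = √34.
Distance = |-67| / √34 = 67/√34 ≈ 11.490.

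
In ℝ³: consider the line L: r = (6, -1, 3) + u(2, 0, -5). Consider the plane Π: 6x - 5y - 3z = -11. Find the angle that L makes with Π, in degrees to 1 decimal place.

sin θ = |n·v| / (|n||v|) = |27| / (√70 · √29) = 0.59926.
θ ≈ 36.8°.

36.8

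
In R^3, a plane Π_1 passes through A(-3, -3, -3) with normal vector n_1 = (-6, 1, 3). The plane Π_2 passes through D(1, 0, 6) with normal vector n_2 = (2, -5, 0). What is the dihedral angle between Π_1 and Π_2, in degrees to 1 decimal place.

62.3

Π_1: n_1·r = n_1·A gives -6x + y + 3z = 6.
Π_2: n_2·r = n_2·D gives 2x - 5y = 2.
cos θ = |n₁·n₂| / (|n₁||n₂|) = |-17| / (√46 · √29).
θ = arccos(0.46545) ≈ 62.3°.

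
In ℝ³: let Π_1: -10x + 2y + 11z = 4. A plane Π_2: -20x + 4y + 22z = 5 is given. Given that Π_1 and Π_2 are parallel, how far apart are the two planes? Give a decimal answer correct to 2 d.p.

0.10

Rescale Π_2 by 1/2: -10x + 2y + 11z = 5/2. Then distance = |4 − (5/2)| / √225 ≈ 0.10.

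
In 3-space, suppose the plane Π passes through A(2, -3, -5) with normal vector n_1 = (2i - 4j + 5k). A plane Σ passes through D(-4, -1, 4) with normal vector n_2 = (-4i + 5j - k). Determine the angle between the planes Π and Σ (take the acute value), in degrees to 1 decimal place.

40.6

Π: n_1·r = n_1·A gives 2x - 4y + 5z = -9.
Σ: n_2·r = n_2·D gives -4x + 5y - z = 7.
cos θ = |n₁·n₂| / (|n₁||n₂|) = |-33| / (√45 · √42).
θ = arccos(0.75907) ≈ 40.6°.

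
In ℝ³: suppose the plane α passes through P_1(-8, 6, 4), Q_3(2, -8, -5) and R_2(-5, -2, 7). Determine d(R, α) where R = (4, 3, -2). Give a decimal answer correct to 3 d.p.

7.286

P_1Q_3 = (10, -14, -9), P_1R_2 = (3, -8, 3); a normal to α is P_1Q_3 × P_1R_2 = (-114, -57, -38).
Using P_1: α has equation -114x - 57y - 38z = 418.
n·R − d = (-114)·(4) + (-57)·(3) + (-38)·(-2) − 418 = -969; |n| = √17689.
Distance = |-969| / √17689 = 969/√17689 ≈ 7.286.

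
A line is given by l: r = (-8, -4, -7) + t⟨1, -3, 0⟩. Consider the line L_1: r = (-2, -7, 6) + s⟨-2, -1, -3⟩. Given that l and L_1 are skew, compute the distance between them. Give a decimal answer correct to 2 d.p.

Common perpendicular direction n = (1, -3, 0) × (-2, -1, -3) = (9, 3, -7).
With w = (-2, -7, 6) − (-8, -4, -7) = (6, -3, 13), w · n = -46.
Distance = |w · n| / |n| = |-46| / √139 ≈ 3.90.

3.90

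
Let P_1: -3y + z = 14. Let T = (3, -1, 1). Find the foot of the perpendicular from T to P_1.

Foot = T − λn with λ = (n·T − d)/|n|² = (4 − 14)/10 = -1.
Foot = (3, -1, 1) − (-1)·(0, -3, 1) = (3, -4, 2).

(3, -4, 2)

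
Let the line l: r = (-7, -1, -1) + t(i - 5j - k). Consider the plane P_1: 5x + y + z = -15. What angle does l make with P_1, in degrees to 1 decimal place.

sin θ = |n·v| / (|n||v|) = |-1| / (√27 · √27) = 0.03704.
θ ≈ 2.1°.

2.1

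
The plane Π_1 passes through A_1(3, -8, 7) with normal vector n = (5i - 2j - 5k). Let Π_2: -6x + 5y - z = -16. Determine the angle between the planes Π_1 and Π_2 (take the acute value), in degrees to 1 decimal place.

Π_1: n·r = n·A_1 gives 5x - 2y - 5z = -4.
cos θ = |n₁·n₂| / (|n₁||n₂|) = |-35| / (√54 · √62).
θ = arccos(0.60489) ≈ 52.8°.

52.8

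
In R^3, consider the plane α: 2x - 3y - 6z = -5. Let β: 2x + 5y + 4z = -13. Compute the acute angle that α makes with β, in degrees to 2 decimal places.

cos θ = |n₁·n₂| / (|n₁||n₂|) = |-35| / (√49 · √45).
θ = arccos(0.74536) ≈ 41.81°.

41.81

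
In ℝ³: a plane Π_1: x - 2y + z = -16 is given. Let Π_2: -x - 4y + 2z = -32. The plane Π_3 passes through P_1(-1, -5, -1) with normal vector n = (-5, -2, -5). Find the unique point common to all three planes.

(0, 5, -6)

Π_3: n·r = n·P_1 gives -5x - 2y - 5z = 20.
Solving the 3×3 linear system x - 2y + z = -16, -x - 4y + 2z = -32, -5x - 2y - 5z = 20 (e.g. by elimination or Cramer's rule, determinant = 36) gives (0, 5, -6).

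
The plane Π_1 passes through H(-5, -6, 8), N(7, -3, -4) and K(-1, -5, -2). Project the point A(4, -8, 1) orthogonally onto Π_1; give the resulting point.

(3, -4, 1)

HN = (12, 3, -12), HK = (4, 1, -10); a normal to Π_1 is HN × HK = (-18, 72, 0).
Using H: Π_1 has equation -18x + 72y = -342.
Foot = A − λn with λ = (n·A − d)/|n|² = (-648 − (-342))/5508 = -1/18.
Foot = (4, -8, 1) − (-1/18)·(-18, 72, 0) = (3, -4, 1).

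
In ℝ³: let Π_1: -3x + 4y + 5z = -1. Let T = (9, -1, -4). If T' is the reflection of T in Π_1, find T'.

(3, 7, 6)

λ = (n·T − d)/|n|² = (-51 − (-1))/50 = -1.
Reflection = T − 2λn = (9, -1, -4) − (-2)·(-3, 4, 5) = (3, 7, 6).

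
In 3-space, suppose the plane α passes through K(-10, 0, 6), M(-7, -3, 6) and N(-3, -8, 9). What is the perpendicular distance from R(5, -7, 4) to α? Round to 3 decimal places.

5.047

KM = (3, -3, 0), KN = (7, -8, 3); a normal to α is KM × KN = (-9, -9, -3).
Using K: α has equation -9x - 9y - 3z = 72.
n·R − d = (-9)·(5) + (-9)·(-7) + (-3)·(4) − 72 = -66; |n| = √171.
Distance = |-66| / √171 = 66/√171 ≈ 5.047.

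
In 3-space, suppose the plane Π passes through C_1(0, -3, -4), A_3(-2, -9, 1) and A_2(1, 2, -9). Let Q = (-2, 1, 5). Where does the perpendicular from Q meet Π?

(3, -4, 1)

C_1A_3 = (-2, -6, 5), C_1A_2 = (1, 5, -5); a normal to Π is C_1A_3 × C_1A_2 = (5, -5, -4).
Using C_1: Π has equation 5x - 5y - 4z = 31.
Foot = Q − λn with λ = (n·Q − d)/|n|² = (-35 − 31)/66 = -1.
Foot = (-2, 1, 5) − (-1)·(5, -5, -4) = (3, -4, 1).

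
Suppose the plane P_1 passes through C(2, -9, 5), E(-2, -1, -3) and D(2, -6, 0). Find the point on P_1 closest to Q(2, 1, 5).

CE = (-4, 8, -8), CD = (0, 3, -5); a normal to P_1 is CE × CD = (-16, -20, -12).
Using C: P_1 has equation -16x - 20y - 12z = 88.
Foot = Q − λn with λ = (n·Q − d)/|n|² = (-112 − 88)/800 = -1/4.
Foot = (2, 1, 5) − (-1/4)·(-16, -20, -12) = (-2, -4, 2).

(-2, -4, 2)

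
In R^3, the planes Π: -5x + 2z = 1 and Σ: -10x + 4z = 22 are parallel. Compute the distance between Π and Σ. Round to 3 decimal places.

Rescale Σ by 1/2: -5x + 2z = 11. Then distance = |1 − 11| / √29 ≈ 1.857.

1.857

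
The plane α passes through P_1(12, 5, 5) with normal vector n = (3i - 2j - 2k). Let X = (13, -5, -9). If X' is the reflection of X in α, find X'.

α: n·r = n·P_1 gives 3x - 2y - 2z = 16.
λ = (n·X − d)/|n|² = (67 − 16)/17 = 3.
Reflection = X − 2λn = (13, -5, -9) − 6·(3, -2, -2) = (-5, 7, 3).

(-5, 7, 3)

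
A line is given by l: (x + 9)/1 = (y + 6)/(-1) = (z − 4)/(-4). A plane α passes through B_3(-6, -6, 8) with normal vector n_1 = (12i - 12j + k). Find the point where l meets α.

(-7, -8, -4)

l has direction (1, -1, -4) through (-9, -6, 4).
α: n_1·r = n_1·B_3 gives 12x - 12y + z = 8.
Substitute r = (-9, -6, 4) + t(1, -1, -4) into the plane: -32 + 20t = 8, so t = 2.
Intersection: (-9, -6, 4) + 2·(1, -1, -4) = (-7, -8, -4).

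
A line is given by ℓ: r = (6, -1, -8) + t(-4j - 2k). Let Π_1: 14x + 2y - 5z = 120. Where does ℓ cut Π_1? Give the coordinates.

Substitute r = (6, -1, -8) + t(0, -4, -2) into the plane: 122 + 2t = 120, so t = -1.
Intersection: (6, -1, -8) + (-1)·(0, -4, -2) = (6, 3, -6).

(6, 3, -6)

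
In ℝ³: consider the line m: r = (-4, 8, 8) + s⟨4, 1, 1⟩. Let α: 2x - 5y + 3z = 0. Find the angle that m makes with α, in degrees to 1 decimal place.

13.3

sin θ = |n·v| / (|n||v|) = |6| / (√38 · √18) = 0.22942.
θ ≈ 13.3°.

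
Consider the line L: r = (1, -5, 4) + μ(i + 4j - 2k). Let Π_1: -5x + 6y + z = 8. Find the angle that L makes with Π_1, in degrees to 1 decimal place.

28.1

sin θ = |n·v| / (|n||v|) = |17| / (√62 · √21) = 0.47113.
θ ≈ 28.1°.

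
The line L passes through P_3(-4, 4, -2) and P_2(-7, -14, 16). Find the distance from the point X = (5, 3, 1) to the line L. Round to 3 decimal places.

A direction vector for L is P_2 − P_3 = (-3, -18, 18).
Taking (-4, 4, -2) on L with direction v = (-3, -18, 18): w = X − (-4, 4, -2) = (9, -1, 3), and w × v = (36, -171, -165).
Distance = |w × v| / |v| = √57762 / √657 ≈ 9.376.

9.376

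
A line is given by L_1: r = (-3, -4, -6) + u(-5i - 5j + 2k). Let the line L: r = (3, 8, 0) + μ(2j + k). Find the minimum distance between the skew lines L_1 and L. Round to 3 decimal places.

3.762

Common perpendicular direction n = (-5, -5, 2) × (0, 2, 1) = (-9, 5, -10).
With w = (3, 8, 0) − (-3, -4, -6) = (6, 12, 6), w · n = -54.
Distance = |w · n| / |n| = |-54| / √206 ≈ 3.762.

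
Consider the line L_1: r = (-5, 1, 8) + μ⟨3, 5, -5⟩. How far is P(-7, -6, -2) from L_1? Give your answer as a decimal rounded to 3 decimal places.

Taking (-5, 1, 8) on L_1 with direction v = (3, 5, -5): w = P − (-5, 1, 8) = (-2, -7, -10), and w × v = (85, -40, 11).
Distance = |w × v| / |v| = √8946 / √59 ≈ 12.314.

12.314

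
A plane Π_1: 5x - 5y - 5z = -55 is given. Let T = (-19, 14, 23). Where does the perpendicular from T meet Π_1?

Foot = T − λn with λ = (n·T − d)/|n|² = (-280 − (-55))/75 = -3.
Foot = (-19, 14, 23) − (-3)·(5, -5, -5) = (-4, -1, 8).

(-4, -1, 8)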